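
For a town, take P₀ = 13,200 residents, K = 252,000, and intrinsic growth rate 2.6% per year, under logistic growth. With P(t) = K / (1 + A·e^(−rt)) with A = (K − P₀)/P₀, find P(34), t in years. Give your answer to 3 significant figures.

A = (252000 − 13200)/13200 = 18.09091
P(34) = 252000 / (1 + 18.09091·e^(−0.026·34)) = 252000 / (1 + 18.09091·0.413127)
= 252000 / 8.47384 ≈ 29738.57

≈ 29,700 residents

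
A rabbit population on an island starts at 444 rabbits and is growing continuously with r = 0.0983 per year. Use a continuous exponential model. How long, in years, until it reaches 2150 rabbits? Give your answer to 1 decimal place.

2150 = 444 · e^(0.0983·t)
t = ln(2150/444) / 0.0983 = ln(4.84234) / 0.0983 = 1.5774 / 0.0983

t ≈ 16.0 years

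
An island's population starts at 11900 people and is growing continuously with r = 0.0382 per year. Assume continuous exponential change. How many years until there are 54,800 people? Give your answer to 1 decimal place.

t ≈ 40.0 years

54800 = 11900 · e^(0.0382·t)
t = ln(54800/11900) / 0.0382 = ln(4.60504) / 0.0382 = 1.52715 / 0.0382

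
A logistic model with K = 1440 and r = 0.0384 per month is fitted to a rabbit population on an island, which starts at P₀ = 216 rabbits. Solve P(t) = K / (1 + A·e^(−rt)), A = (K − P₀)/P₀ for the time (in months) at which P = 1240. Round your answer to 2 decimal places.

t ≈ 92.69 months

A = (1440 − 216)/216 = 5.66667
1240 = 1440/(1 + 5.66667·e^(−0.0384t)) → 1 + 5.66667·e^(−0.0384t) = 1.16129
e^(−0.0384t) = 0.028463 → t = ln(35.13333)/0.0384 = 3.55915/0.0384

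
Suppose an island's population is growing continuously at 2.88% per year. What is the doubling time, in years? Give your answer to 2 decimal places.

doubling time = ln(2) / |r| = 0.69315 / 0.0288

doubling time ≈ 24.07 years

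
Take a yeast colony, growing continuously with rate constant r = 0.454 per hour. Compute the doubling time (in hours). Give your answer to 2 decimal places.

doubling time = ln(2) / |r| = 0.69315 / 0.454

doubling time ≈ 1.53 hours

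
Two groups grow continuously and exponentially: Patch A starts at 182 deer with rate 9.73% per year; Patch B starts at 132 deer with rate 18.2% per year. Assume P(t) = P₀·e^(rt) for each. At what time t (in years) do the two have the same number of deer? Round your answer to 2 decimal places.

t ≈ 3.79 years

182·e^(0.0973t) = 132·e^(0.182t)
182/132 = e^((0.182 − 0.0973)t) → ln(1.37879) = 0.0847·t
t = 0.3212 / 0.0847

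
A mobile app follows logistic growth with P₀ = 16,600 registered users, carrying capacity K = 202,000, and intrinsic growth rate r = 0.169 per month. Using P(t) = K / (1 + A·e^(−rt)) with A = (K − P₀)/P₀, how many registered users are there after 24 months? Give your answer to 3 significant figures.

≈ 169,000 registered users

A = (202000 − 16600)/16600 = 11.16867
P(24) = 202000 / (1 + 11.16867·e^(−0.169·24)) = 202000 / (1 + 11.16867·0.017318)
= 202000 / 1.19342 ≈ 169261.33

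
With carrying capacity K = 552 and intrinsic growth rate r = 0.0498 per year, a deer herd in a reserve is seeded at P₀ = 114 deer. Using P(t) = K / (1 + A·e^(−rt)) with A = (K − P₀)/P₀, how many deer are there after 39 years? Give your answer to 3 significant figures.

≈ 356 deer

A = (552 − 114)/114 = 3.84211
P(39) = 552 / (1 + 3.84211·e^(−0.0498·39)) = 552 / (1 + 3.84211·0.143388)
= 552 / 1.55091 ≈ 355.92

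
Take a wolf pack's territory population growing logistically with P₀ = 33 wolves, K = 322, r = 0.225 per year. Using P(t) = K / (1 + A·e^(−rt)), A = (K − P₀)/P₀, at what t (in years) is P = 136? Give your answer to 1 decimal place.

t ≈ 8.3 years

A = (322 − 33)/33 = 8.75758
136 = 322/(1 + 8.75758·e^(−0.225t)) → 1 + 8.75758·e^(−0.225t) = 2.36765
e^(−0.225t) = 0.156167 → t = ln(6.40339)/0.225 = 1.85683/0.225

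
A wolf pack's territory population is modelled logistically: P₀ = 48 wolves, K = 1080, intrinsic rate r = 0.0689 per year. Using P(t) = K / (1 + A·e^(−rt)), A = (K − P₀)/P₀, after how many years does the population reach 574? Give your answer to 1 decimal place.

A = (1080 − 48)/48 = 21.5
574 = 1080/(1 + 21.5·e^(−0.0689t)) → 1 + 21.5·e^(−0.0689t) = 1.88153
e^(−0.0689t) = 0.041002 → t = ln(24.38933)/0.0689 = 3.19415/0.0689

t ≈ 46.4 years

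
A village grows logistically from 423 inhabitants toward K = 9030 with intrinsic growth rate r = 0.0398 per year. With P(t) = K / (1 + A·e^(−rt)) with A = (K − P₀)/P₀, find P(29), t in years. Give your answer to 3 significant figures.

A = (9030 − 423)/423 = 20.34752
P(29) = 9030 / (1 + 20.34752·e^(−0.0398·29)) = 9030 / (1 + 20.34752·0.31531)
= 9030 / 7.41577 ≈ 1217.68

≈ 1,220 inhabitants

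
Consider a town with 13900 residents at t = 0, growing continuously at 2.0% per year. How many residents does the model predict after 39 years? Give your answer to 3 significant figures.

P(39) = 13900 · e^(0.02·39) = 13900 · e^(0.78)
= 13900 · 2.18147 ≈ 30322.46

≈ 30,300 residents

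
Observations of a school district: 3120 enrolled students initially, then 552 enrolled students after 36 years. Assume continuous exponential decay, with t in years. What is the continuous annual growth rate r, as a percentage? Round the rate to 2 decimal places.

552 = 3120 · e^(r·36)
e^(36r) = 552/3120 = 0.17692
r = ln(0.17692) / 36 = -1.73204 / 36

r ≈ -4.81% per year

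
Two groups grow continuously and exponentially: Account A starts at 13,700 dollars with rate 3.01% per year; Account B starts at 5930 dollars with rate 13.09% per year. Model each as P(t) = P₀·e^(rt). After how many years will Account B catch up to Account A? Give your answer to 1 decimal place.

t ≈ 8.3 years

13700·e^(0.0301t) = 5930·e^(0.1309t)
13700/5930 = e^((0.1309 − 0.0301)t) → ln(2.31029) = 0.1008·t
t = 0.83737 / 0.1008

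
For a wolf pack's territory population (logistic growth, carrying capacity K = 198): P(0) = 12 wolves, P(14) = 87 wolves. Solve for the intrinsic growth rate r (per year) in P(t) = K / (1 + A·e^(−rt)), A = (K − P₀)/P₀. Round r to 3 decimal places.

r ≈ 0.178 per year

A = (198 − 12)/12 = 15.5
87 = 198/(1 + 15.5·e^(−r·14)) → e^(−14r) = (2.27586 − 1)/15.5 = 0.082314
r = −ln(0.082314)/14 = 2.49722/14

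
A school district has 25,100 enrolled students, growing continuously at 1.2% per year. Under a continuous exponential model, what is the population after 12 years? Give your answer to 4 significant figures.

P(12) = 25100 · e^(0.012·12) = 25100 · e^(0.144)
= 25100 · 1.15488 ≈ 28987.59

≈ 28,990 enrolled students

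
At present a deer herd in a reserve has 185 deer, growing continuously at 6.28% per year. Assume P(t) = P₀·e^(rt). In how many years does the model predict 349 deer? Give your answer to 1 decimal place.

349 = 185 · e^(0.0628·t)
t = ln(349/185) / 0.0628 = ln(1.88649) / 0.0628 = 0.63472 / 0.0628

t ≈ 10.1 years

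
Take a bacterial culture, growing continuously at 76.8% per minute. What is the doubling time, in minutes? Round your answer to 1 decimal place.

doubling time = ln(2) / |r| = 0.69315 / 0.768

doubling time ≈ 0.9 minutes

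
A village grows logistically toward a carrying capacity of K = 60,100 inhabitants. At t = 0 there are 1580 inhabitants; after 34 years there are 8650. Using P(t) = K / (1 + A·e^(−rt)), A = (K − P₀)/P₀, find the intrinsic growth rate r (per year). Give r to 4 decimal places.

r ≈ 0.0538 per year

A = (60100 − 1580)/1580 = 37.03797
8650 = 60100/(1 + 37.03797·e^(−r·34)) → e^(−34r) = (6.94798 − 1)/37.03797 = 0.160591
r = −ln(0.160591)/34 = 1.82889/34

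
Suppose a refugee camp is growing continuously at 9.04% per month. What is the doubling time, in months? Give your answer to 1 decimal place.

doubling time ≈ 7.7 months

doubling time = ln(2) / |r| = 0.69315 / 0.0904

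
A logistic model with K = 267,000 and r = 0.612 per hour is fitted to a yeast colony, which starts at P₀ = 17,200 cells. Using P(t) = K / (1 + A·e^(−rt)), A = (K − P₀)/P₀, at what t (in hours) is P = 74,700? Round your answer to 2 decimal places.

A = (267000 − 17200)/17200 = 14.52326
74700 = 267000/(1 + 14.52326·e^(−0.612t)) → 1 + 14.52326·e^(−0.612t) = 3.5743
e^(−0.612t) = 0.177253 → t = ln(5.64164)/0.612 = 1.73017/0.612

t ≈ 2.83 hours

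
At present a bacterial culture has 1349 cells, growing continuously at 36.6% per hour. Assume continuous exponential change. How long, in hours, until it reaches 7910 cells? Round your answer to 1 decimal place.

t ≈ 4.8 hours

7910 = 1349 · e^(0.366·t)
t = ln(7910/1349) / 0.366 = ln(5.8636) / 0.366 = 1.76876 / 0.366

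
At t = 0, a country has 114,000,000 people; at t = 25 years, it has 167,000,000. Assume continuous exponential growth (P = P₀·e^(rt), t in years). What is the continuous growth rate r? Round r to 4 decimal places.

r ≈ 0.0153 per year

167000000 = 114000000 · e^(r·25)
e^(25r) = 167000000/114000000 = 1.46491
r = ln(1.46491) / 25 = 0.3818 / 25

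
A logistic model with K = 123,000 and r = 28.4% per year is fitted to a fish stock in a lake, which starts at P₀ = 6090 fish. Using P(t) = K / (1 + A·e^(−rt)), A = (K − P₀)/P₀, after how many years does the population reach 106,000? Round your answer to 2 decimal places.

A = (123000 − 6090)/6090 = 19.19704
106000 = 123000/(1 + 19.19704·e^(−0.284t)) → 1 + 19.19704·e^(−0.284t) = 1.16038
e^(−0.284t) = 0.008354 → t = ln(119.69922)/0.284 = 4.78498/0.284

t ≈ 16.85 years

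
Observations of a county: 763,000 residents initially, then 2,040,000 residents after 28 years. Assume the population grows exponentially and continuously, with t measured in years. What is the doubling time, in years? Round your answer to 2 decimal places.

r = ln(2040000/763000) / 28 = ln(2.67366) / 28 ≈ 0.035123 per year
doubling time = ln 2 / |r| = 0.69315 / 0.035123

doubling time ≈ 19.73 years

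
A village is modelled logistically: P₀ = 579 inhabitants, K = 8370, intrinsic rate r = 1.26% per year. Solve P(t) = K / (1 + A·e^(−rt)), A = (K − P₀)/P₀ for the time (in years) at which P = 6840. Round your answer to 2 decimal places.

t ≈ 325.15 years

A = (8370 − 579)/579 = 13.45596
6840 = 8370/(1 + 13.45596·e^(−0.0126t)) → 1 + 13.45596·e^(−0.0126t) = 1.22368
e^(−0.0126t) = 0.016623 → t = ln(60.15605)/0.0126 = 4.09694/0.0126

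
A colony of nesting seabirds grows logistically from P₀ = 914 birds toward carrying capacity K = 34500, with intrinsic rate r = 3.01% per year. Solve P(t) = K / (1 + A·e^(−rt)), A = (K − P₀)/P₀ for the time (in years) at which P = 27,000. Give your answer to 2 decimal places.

A = (34500 − 914)/914 = 36.74617
27000 = 34500/(1 + 36.74617·e^(−0.0301t)) → 1 + 36.74617·e^(−0.0301t) = 1.27778
e^(−0.0301t) = 0.007559 → t = ln(132.28621)/0.0301 = 4.88497/0.0301

t ≈ 162.29 years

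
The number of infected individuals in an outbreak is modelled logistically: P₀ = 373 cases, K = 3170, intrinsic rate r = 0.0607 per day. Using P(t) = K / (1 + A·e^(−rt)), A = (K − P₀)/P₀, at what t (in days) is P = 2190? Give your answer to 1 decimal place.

t ≈ 46.4 days

A = (3170 − 373)/373 = 7.49866
2190 = 3170/(1 + 7.49866·e^(−0.0607t)) → 1 + 7.49866·e^(−0.0607t) = 1.44749
e^(−0.0607t) = 0.059676 → t = ln(16.75721)/0.0607 = 2.81883/0.0607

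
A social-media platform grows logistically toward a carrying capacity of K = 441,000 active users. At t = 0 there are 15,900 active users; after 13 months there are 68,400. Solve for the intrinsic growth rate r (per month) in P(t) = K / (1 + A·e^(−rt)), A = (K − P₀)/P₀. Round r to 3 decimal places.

A = (441000 − 15900)/15900 = 26.73585
68400 = 441000/(1 + 26.73585·e^(−r·13)) → e^(−13r) = (6.44737 − 1)/26.73585 = 0.203748
r = −ln(0.203748)/13 = 1.59087/13

r ≈ 0.122 per month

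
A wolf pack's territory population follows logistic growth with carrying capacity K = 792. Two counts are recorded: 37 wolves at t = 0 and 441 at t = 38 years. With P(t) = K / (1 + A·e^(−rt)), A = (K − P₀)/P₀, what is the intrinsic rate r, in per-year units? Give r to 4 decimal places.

r ≈ 0.0854 per year

A = (792 − 37)/37 = 20.40541
441 = 792/(1 + 20.40541·e^(−r·38)) → e^(−38r) = (1.79592 − 1)/20.40541 = 0.039005
r = −ln(0.039005)/38 = 3.24406/38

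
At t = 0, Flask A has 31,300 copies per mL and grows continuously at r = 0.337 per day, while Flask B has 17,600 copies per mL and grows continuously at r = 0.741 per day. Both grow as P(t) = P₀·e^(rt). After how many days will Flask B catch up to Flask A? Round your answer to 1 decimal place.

31300·e^(0.337t) = 17600·e^(0.741t)
31300/17600 = e^((0.741 − 0.337)t) → ln(1.77841) = 0.404·t
t = 0.57572 / 0.404

t ≈ 1.4 days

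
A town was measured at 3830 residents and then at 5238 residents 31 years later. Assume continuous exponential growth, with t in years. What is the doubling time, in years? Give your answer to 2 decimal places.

doubling time ≈ 68.63 years

r = ln(5238/3830) / 31 = ln(1.36762) / 31 ≈ 0.010099 per year
doubling time = ln 2 / |r| = 0.69315 / 0.010099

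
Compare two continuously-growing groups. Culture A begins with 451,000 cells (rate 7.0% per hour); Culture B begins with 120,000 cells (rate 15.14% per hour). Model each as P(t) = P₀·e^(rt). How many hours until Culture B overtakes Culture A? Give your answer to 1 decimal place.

t ≈ 16.3 hours

451000·e^(0.07t) = 120000·e^(0.1514t)
451000/120000 = e^((0.1514 − 0.07)t) → ln(3.75833) = 0.0814·t
t = 1.32398 / 0.0814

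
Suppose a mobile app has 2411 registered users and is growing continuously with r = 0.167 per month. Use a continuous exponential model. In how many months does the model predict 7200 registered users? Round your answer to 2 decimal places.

7200 = 2411 · e^(0.167·t)
t = ln(7200/2411) / 0.167 = ln(2.98631) / 0.167 = 1.09404 / 0.167

t ≈ 6.55 months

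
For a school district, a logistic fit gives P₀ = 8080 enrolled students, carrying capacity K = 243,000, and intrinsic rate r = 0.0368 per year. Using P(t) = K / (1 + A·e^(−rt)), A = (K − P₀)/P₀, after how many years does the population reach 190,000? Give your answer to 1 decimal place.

A = (243000 − 8080)/8080 = 29.07426
190000 = 243000/(1 + 29.07426·e^(−0.0368t)) → 1 + 29.07426·e^(−0.0368t) = 1.27895
e^(−0.0368t) = 0.009594 → t = ln(104.22847)/0.0368 = 4.64659/0.0368

t ≈ 126.3 years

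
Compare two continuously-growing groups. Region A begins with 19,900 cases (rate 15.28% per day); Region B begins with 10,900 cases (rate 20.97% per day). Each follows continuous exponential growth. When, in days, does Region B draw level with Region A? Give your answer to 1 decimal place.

t ≈ 10.6 days

19900·e^(0.1528t) = 10900·e^(0.2097t)
19900/10900 = e^((0.2097 − 0.1528)t) → ln(1.82569) = 0.0569·t
t = 0.60196 / 0.0569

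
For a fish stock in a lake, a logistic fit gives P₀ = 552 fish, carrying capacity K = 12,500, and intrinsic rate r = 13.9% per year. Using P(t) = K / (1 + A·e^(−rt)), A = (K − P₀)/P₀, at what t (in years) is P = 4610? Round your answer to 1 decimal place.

A = (12500 − 552)/552 = 21.64493
4610 = 12500/(1 + 21.64493·e^(−0.139t)) → 1 + 21.64493·e^(−0.139t) = 2.7115
e^(−0.139t) = 0.079071 → t = ln(12.64678)/0.139 = 2.5374/0.139

t ≈ 18.3 years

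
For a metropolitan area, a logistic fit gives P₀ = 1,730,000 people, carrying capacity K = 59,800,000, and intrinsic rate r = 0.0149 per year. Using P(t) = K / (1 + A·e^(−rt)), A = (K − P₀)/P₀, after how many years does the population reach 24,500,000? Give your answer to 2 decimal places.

A = (59800000 − 1730000)/1730000 = 33.56647
24500000 = 59800000/(1 + 33.56647·e^(−0.0149t)) → 1 + 33.56647·e^(−0.0149t) = 2.44082
e^(−0.0149t) = 0.042924 → t = ln(23.29684)/0.0149 = 3.14832/0.0149

t ≈ 211.30 years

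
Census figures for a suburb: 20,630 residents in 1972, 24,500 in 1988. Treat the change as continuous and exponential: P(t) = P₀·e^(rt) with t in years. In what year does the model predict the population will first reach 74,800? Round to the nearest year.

r = ln(24500/20630) / 16 = 0.17193/16 ≈ 0.010745 per year
t = ln(74800/20630) / r = 1.28807/0.010745 ≈ 119.87 years after 1972

year 2092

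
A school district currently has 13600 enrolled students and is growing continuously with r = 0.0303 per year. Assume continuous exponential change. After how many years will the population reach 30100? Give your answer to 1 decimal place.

30100 = 13600 · e^(0.0303·t)
t = ln(30100/13600) / 0.0303 = ln(2.21324) / 0.0303 = 0.79446 / 0.0303

t ≈ 26.2 years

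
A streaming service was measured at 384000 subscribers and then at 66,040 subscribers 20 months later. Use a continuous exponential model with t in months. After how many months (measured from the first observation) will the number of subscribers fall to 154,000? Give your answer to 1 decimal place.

t ≈ 10.4 months

r = ln(66040/384000) / 20 ≈ -0.088019 per month
t = ln(154000/384000) / r = -0.91369 / -0.088019 ≈ 10.381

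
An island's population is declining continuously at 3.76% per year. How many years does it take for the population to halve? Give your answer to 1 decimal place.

half-life ≈ 18.4 years

half-life = ln(2) / |r| = 0.69315 / 0.0376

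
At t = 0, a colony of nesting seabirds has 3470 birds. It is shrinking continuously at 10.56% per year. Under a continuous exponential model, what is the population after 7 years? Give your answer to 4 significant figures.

P(7) = 3470 · e^(-0.1056·7) = 3470 · e^(-0.7392)
= 3470 · 0.4775 ≈ 1656.91

≈ 1,657 birds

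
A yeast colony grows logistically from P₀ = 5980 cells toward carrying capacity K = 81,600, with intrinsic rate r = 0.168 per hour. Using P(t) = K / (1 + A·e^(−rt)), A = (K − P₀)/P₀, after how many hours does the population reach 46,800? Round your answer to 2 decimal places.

A = (81600 − 5980)/5980 = 12.64548
46800 = 81600/(1 + 12.64548·e^(−0.168t)) → 1 + 12.64548·e^(−0.168t) = 1.74359
e^(−0.168t) = 0.058803 → t = ln(17.006)/0.168 = 2.83357/0.168

t ≈ 16.87 hours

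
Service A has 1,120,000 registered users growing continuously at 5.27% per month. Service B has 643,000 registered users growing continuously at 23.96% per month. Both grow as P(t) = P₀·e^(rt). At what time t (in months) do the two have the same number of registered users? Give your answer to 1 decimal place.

t ≈ 3.0 months

1120000·e^(0.0527t) = 643000·e^(0.2396t)
1120000/643000 = e^((0.2396 − 0.0527)t) → ln(1.74184) = 0.1869·t
t = 0.55494 / 0.1869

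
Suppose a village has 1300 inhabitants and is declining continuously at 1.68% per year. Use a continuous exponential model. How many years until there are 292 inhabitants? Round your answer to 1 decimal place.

t ≈ 88.9 years

292 = 1300 · e^(-0.0168·t)
t = ln(292/1300) / -0.0168 = ln(0.22462) / -0.0168 = -1.49337 / -0.0168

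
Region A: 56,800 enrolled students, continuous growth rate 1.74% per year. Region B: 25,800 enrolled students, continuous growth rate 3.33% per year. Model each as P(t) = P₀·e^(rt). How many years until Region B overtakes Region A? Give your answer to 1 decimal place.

56800·e^(0.0174t) = 25800·e^(0.0333t)
56800/25800 = e^((0.0333 − 0.0174)t) → ln(2.20155) = 0.0159·t
t = 0.78916 / 0.0159

t ≈ 49.6 years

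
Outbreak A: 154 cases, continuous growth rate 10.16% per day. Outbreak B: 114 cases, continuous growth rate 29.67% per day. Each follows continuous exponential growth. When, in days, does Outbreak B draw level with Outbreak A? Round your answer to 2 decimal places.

154·e^(0.1016t) = 114·e^(0.2967t)
154/114 = e^((0.2967 − 0.1016)t) → ln(1.35088) = 0.1951·t
t = 0.30075 / 0.1951

t ≈ 1.54 days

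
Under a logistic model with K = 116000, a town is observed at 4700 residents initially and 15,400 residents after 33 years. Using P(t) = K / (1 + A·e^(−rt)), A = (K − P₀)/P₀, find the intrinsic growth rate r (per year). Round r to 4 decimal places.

A = (116000 − 4700)/4700 = 23.68085
15400 = 116000/(1 + 23.68085·e^(−r·33)) → e^(−33r) = (7.53247 − 1)/23.68085 = 0.275854
r = −ln(0.275854)/33 = 1.28788/33

r ≈ 0.0390 per year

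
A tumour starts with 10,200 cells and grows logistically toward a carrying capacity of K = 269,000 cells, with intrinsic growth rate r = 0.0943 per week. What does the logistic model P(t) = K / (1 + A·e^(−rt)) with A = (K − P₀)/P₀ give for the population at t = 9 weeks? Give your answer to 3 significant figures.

A = (269000 − 10200)/10200 = 25.37255
P(9) = 269000 / (1 + 25.37255·e^(−0.0943·9)) = 269000 / (1 + 25.37255·0.427971)
= 269000 / 11.85871 ≈ 22683.74

≈ 22,700 cells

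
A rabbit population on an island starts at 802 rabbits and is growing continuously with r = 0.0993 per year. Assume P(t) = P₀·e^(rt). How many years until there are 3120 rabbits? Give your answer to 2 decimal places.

3120 = 802 · e^(0.0993·t)
t = ln(3120/802) / 0.0993 = ln(3.89027) / 0.0993 = 1.35848 / 0.0993

t ≈ 13.68 years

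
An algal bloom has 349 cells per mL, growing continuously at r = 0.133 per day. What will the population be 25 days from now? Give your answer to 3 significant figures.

≈ 9,700 cells per mL

P(25) = 349 · e^(0.133·25) = 349 · e^(3.325)
= 349 · 27.799 ≈ 9701.85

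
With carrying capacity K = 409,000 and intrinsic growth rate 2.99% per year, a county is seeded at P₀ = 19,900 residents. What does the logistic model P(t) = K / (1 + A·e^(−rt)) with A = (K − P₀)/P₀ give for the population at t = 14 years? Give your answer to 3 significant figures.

≈ 29,500 residents

A = (409000 − 19900)/19900 = 19.55276
P(14) = 409000 / (1 + 19.55276·e^(−0.0299·14)) = 409000 / (1 + 19.55276·0.657967)
= 409000 / 13.86508 ≈ 29498.57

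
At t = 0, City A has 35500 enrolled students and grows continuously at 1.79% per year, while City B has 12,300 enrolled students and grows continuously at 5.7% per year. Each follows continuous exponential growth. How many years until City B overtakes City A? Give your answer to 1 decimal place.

35500·e^(0.0179t) = 12300·e^(0.057t)
35500/12300 = e^((0.057 − 0.0179)t) → ln(2.88618) = 0.0391·t
t = 1.05993 / 0.0391

t ≈ 27.1 years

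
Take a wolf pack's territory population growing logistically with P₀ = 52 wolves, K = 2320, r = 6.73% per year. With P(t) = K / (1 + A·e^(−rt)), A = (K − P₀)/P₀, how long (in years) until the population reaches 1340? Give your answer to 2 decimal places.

t ≈ 60.75 years

A = (2320 − 52)/52 = 43.61538
1340 = 2320/(1 + 43.61538·e^(−0.0673t)) → 1 + 43.61538·e^(−0.0673t) = 1.73134
e^(−0.0673t) = 0.016768 → t = ln(59.63736)/0.0673 = 4.08828/0.0673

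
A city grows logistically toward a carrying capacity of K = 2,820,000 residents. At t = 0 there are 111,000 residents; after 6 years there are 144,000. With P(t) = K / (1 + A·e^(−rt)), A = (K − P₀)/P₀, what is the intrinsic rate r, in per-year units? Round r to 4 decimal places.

r ≈ 0.0454 per year

A = (2820000 − 111000)/111000 = 24.40541
144000 = 2820000/(1 + 24.40541·e^(−r·6)) → e^(−6r) = (19.58333 − 1)/24.40541 = 0.761443
r = −ln(0.761443)/6 = 0.27254/6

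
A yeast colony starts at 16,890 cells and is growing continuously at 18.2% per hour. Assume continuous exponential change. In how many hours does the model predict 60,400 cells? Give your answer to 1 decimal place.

t ≈ 7.0 hours

60400 = 16890 · e^(0.182·t)
t = ln(60400/16890) / 0.182 = ln(3.57608) / 0.182 = 1.27427 / 0.182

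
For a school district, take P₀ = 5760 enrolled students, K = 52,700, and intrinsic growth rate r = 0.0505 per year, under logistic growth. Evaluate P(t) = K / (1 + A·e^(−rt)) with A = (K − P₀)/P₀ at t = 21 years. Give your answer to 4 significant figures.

≈ 13,790 enrolled students

A = (52700 − 5760)/5760 = 8.14931
P(21) = 52700 / (1 + 8.14931·e^(−0.0505·21)) = 52700 / (1 + 8.14931·0.346283)
= 52700 / 3.82196 ≈ 13788.73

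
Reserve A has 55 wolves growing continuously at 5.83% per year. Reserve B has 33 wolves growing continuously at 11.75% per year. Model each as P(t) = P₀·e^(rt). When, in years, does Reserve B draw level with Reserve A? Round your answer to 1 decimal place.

t ≈ 8.6 years

55·e^(0.0583t) = 33·e^(0.1175t)
55/33 = e^((0.1175 − 0.0583)t) → ln(1.66667) = 0.0592·t
t = 0.51083 / 0.0592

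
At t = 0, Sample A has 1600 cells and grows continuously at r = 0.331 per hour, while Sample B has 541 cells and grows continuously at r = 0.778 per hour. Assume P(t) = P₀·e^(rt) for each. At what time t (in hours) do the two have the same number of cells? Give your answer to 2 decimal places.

t ≈ 2.43 hours

1600·e^(0.331t) = 541·e^(0.778t)
1600/541 = e^((0.778 − 0.331)t) → ln(2.95749) = 0.447·t
t = 1.08434 / 0.447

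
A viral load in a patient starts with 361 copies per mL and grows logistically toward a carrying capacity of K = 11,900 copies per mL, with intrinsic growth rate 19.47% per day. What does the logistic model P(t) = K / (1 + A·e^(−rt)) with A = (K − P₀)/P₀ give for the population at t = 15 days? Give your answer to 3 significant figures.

A = (11900 − 361)/361 = 31.96399
P(15) = 11900 / (1 + 31.96399·e^(−0.1947·15)) = 11900 / (1 + 31.96399·0.053907)
= 11900 / 2.72307 ≈ 4370.06

≈ 4,370 copies per mL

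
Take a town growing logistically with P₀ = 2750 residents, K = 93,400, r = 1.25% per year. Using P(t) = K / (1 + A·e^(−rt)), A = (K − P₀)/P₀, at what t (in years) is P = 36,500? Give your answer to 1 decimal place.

A = (93400 − 2750)/2750 = 32.96364
36500 = 93400/(1 + 32.96364·e^(−0.0125t)) → 1 + 32.96364·e^(−0.0125t) = 2.5589
e^(−0.0125t) = 0.047292 → t = ln(21.14539)/0.0125 = 3.05142/0.0125

t ≈ 244.1 years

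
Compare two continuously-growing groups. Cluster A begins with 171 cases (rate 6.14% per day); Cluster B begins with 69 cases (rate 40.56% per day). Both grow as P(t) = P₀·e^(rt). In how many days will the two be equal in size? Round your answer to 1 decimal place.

t ≈ 2.6 days

171·e^(0.0614t) = 69·e^(0.4056t)
171/69 = e^((0.4056 − 0.0614)t) → ln(2.47826) = 0.3442·t
t = 0.90756 / 0.3442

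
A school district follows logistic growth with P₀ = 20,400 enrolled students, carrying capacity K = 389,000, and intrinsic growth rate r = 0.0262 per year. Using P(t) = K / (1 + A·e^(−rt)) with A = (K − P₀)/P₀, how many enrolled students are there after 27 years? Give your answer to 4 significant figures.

≈ 39,270 enrolled students

A = (389000 − 20400)/20400 = 18.06863
P(27) = 389000 / (1 + 18.06863·e^(−0.0262·27)) = 389000 / (1 + 18.06863·0.492924)
= 389000 / 9.90646 ≈ 39267.3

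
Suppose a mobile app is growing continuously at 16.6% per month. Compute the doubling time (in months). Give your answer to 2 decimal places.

doubling time = ln(2) / |r| = 0.69315 / 0.166

doubling time ≈ 4.18 months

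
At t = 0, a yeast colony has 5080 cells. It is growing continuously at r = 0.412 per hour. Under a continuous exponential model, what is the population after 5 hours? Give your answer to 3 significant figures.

≈ 39,900 cells

P(5) = 5080 · e^(0.412·5) = 5080 · e^(2.06)
= 5080 · 7.84597 ≈ 39857.53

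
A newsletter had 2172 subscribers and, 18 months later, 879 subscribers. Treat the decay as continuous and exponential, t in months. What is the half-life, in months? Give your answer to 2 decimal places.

half-life ≈ 13.79 months

r = ln(879/2172) / 18 = ln(0.4047) / 18 ≈ -0.050257 per month
half-life = ln 2 / |r| = 0.69315 / 0.050257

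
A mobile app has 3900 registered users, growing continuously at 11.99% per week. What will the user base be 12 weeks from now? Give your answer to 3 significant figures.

≈ 16,400 registered users

P(12) = 3900 · e^(0.1199·12) = 3900 · e^(1.4388)
= 3900 · 4.21563 ≈ 16440.97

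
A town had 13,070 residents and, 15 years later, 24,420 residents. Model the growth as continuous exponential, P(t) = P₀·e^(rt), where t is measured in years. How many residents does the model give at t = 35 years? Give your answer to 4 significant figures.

r = ln(24420/13070) / 15 ≈ 0.041672 per year
P(35) = 13070 · e^(0.041672·35) = 13070 · 4.29962 ≈ 56196.05

≈ 56,200 residents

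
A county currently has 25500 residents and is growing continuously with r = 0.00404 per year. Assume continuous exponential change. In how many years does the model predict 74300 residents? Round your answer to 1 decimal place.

t ≈ 264.7 years

74300 = 25500 · e^(0.00404·t)
t = ln(74300/25500) / 0.00404 = ln(2.91373) / 0.00404 = 1.06943 / 0.00404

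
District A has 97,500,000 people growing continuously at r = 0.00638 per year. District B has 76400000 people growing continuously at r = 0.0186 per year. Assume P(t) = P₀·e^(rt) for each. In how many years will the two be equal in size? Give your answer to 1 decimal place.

t ≈ 20.0 years

97500000·e^(0.00638t) = 76400000·e^(0.0186t)
97500000/76400000 = e^((0.0186 − 0.00638)t) → ln(1.27618) = 0.01222·t
t = 0.24387 / 0.01222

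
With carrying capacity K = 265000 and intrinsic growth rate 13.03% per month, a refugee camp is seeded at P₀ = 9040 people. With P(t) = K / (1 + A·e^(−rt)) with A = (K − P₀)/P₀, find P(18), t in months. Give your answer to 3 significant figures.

A = (265000 − 9040)/9040 = 28.31416
P(18) = 265000 / (1 + 28.31416·e^(−0.1303·18)) = 265000 / (1 + 28.31416·0.095809)
= 265000 / 3.71275 ≈ 71375.71

≈ 71,400 people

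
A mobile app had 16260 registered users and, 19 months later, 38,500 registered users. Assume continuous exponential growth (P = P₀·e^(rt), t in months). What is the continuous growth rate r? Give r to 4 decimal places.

r ≈ 0.0454 per month

38500 = 16260 · e^(r·19)
e^(19r) = 38500/16260 = 2.36777
r = ln(2.36777) / 19 = 0.86195 / 19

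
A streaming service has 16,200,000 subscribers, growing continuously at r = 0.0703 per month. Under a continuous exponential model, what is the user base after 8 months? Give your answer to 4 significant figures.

≈ 28,430,000 subscribers

P(8) = 16200000 · e^(0.0703·8) = 16200000 · e^(0.5624)
= 16200000 · 1.75488 ≈ 28429042.4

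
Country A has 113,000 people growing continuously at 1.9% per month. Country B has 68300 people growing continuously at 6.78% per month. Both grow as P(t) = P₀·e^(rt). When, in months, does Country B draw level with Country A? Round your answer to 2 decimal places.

113000·e^(0.019t) = 68300·e^(0.0678t)
113000/68300 = e^((0.0678 − 0.019)t) → ln(1.65447) = 0.0488·t
t = 0.50348 / 0.0488

t ≈ 10.32 months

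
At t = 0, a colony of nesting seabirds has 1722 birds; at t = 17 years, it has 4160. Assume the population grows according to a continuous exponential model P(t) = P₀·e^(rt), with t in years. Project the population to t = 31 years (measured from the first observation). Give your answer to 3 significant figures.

≈ 8,600 birds

r = ln(4160/1722) / 17 ≈ 0.051884 per year
P(31) = 1722 · e^(0.051884·31) = 1722 · 4.99484 ≈ 8601.11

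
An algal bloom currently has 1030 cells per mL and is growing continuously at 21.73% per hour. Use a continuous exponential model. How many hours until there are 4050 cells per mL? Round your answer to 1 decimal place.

4050 = 1030 · e^(0.2173·t)
t = ln(4050/1030) / 0.2173 = ln(3.93204) / 0.2173 = 1.36916 / 0.2173

t ≈ 6.3 hours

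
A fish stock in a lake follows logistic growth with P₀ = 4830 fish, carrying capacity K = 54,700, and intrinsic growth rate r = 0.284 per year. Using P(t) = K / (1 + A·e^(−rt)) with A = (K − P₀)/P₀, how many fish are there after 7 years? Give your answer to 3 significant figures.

A = (54700 − 4830)/4830 = 10.32505
P(7) = 54700 / (1 + 10.32505·e^(−0.284·7)) = 54700 / (1 + 10.32505·0.136969)
= 54700 / 2.41421 ≈ 22657.49

≈ 22,700 fish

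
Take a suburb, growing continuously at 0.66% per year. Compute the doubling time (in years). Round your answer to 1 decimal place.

doubling time = ln(2) / |r| = 0.69315 / 0.0066

doubling time ≈ 105.0 years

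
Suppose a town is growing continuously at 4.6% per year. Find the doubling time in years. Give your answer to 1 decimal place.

doubling time ≈ 15.1 years

doubling time = ln(2) / |r| = 0.69315 / 0.046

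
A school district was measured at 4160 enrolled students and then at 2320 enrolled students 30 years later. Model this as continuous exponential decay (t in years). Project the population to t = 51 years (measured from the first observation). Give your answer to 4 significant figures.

r = ln(2320/4160) / 30 ≈ -0.019465 per year
P(51) = 4160 · e^(-0.019465·51) = 4160 · 0.37057 ≈ 1541.57

≈ 1,542 enrolled students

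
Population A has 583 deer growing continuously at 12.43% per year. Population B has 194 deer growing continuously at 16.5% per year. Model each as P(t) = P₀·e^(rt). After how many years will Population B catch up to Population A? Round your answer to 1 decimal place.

583·e^(0.1243t) = 194·e^(0.165t)
583/194 = e^((0.165 − 0.1243)t) → ln(3.00515) = 0.0407·t
t = 1.10033 / 0.0407

t ≈ 27.0 years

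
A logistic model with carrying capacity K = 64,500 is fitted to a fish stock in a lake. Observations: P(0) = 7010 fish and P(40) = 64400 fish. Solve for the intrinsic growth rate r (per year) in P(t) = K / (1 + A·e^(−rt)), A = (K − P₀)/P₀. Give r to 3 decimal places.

r ≈ 0.214 per year

A = (64500 − 7010)/7010 = 8.20114
64400 = 64500/(1 + 8.20114·e^(−r·40)) → e^(−40r) = (1.00155 − 1)/8.20114 = 0.000189
r = −ln(0.000189)/40 = 8.57197/40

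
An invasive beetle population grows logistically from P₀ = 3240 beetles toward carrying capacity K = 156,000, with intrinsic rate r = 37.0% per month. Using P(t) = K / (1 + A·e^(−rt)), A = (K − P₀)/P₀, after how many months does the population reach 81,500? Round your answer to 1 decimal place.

A = (156000 − 3240)/3240 = 47.14815
81500 = 156000/(1 + 47.14815·e^(−0.37t)) → 1 + 47.14815·e^(−0.37t) = 1.91411
e^(−0.37t) = 0.019388 → t = ln(51.57818)/0.37 = 3.9431/0.37

t ≈ 10.7 months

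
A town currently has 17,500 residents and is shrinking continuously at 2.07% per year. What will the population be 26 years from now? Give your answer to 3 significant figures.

≈ 10,200 residents

P(26) = 17500 · e^(-0.0207·26) = 17500 · e^(-0.5382)
= 17500 · 0.5838 ≈ 10216.47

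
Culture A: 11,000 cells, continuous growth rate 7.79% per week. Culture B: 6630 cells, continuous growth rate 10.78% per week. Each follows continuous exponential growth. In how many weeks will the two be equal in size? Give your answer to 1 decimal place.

t ≈ 16.9 weeks

11000·e^(0.0779t) = 6630·e^(0.1078t)
11000/6630 = e^((0.1078 − 0.0779)t) → ln(1.65913) = 0.0299·t
t = 0.50629 / 0.0299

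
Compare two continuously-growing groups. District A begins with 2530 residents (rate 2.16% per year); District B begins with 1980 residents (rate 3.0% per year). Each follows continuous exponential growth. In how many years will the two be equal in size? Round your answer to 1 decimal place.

2530·e^(0.0216t) = 1980·e^(0.03t)
2530/1980 = e^((0.03 − 0.0216)t) → ln(1.27778) = 0.0084·t
t = 0.24512 / 0.0084

t ≈ 29.2 years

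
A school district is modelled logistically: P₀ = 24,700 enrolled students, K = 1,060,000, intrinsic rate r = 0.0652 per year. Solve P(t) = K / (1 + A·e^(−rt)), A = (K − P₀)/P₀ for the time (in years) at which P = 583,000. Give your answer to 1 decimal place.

t ≈ 60.4 years

A = (1060000 − 24700)/24700 = 41.91498
583000 = 1060000/(1 + 41.91498·e^(−0.0652t)) → 1 + 41.91498·e^(−0.0652t) = 1.81818
e^(−0.0652t) = 0.01952 → t = ln(51.22942)/0.0652 = 3.93631/0.0652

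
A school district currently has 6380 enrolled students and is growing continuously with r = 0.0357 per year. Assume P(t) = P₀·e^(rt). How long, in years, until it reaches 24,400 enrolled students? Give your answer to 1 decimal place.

t ≈ 37.6 years

24400 = 6380 · e^(0.0357·t)
t = ln(24400/6380) / 0.0357 = ln(3.82445) / 0.0357 = 1.34142 / 0.0357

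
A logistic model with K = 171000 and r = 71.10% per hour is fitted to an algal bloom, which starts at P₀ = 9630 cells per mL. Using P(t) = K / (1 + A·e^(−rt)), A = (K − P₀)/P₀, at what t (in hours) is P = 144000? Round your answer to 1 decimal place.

A = (171000 − 9630)/9630 = 16.75701
144000 = 171000/(1 + 16.75701·e^(−0.711t)) → 1 + 16.75701·e^(−0.711t) = 1.1875
e^(−0.711t) = 0.011189 → t = ln(89.37072)/0.711 = 4.49279/0.711

t ≈ 6.3 hours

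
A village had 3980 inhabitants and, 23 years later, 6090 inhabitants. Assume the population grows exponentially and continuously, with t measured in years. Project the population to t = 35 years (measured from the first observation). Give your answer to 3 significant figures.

r = ln(6090/3980) / 23 ≈ 0.018494 per year
P(35) = 3980 · e^(0.018494·35) = 3980 · 1.91037 ≈ 7603.27

≈ 7,600 inhabitants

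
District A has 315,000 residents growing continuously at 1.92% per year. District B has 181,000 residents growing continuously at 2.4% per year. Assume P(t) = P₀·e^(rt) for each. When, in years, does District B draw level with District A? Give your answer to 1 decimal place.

t ≈ 115.4 years

315000·e^(0.0192t) = 181000·e^(0.024t)
315000/181000 = e^((0.024 − 0.0192)t) → ln(1.74033) = 0.0048·t
t = 0.55408 / 0.0048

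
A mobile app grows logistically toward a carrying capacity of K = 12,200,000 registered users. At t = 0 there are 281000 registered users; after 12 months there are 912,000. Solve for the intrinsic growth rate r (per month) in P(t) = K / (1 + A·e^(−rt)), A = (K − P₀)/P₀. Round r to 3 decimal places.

r ≈ 0.103 per month

A = (12200000 − 281000)/281000 = 42.41637
912000 = 12200000/(1 + 42.41637·e^(−r·12)) → e^(−12r) = (13.37719 − 1)/42.41637 = 0.291802
r = −ln(0.291802)/12 = 1.23168/12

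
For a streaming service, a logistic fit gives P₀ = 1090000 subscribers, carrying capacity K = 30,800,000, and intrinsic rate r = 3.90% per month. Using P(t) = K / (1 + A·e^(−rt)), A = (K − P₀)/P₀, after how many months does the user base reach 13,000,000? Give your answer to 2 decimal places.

A = (30800000 − 1090000)/1090000 = 27.25688
13000000 = 30800000/(1 + 27.25688·e^(−0.039t)) → 1 + 27.25688·e^(−0.039t) = 2.36923
e^(−0.039t) = 0.050234 → t = ln(19.90671)/0.039 = 2.99106/0.039

t ≈ 76.69 months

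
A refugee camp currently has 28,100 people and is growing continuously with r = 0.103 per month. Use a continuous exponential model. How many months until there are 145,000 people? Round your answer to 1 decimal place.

t ≈ 15.9 months

145000 = 28100 · e^(0.103·t)
t = ln(145000/28100) / 0.103 = ln(5.16014) / 0.103 = 1.64096 / 0.103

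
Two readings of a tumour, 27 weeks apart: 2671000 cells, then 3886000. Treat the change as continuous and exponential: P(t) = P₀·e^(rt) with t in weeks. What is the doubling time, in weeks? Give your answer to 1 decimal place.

doubling time ≈ 49.9 weeks

r = ln(3886000/2671000) / 27 = ln(1.45489) / 27 ≈ 0.013886 per week
doubling time = ln 2 / |r| = 0.69315 / 0.013886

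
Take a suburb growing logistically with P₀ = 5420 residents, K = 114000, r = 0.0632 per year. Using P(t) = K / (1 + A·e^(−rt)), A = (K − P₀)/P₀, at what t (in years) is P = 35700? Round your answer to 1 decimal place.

A = (114000 − 5420)/5420 = 20.03321
35700 = 114000/(1 + 20.03321·e^(−0.0632t)) → 1 + 20.03321·e^(−0.0632t) = 3.19328
e^(−0.0632t) = 0.109482 → t = ln(9.13392)/0.0632 = 2.21199/0.0632

t ≈ 35.0 years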